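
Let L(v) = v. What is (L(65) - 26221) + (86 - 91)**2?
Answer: -26131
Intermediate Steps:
(L(65) - 26221) + (86 - 91)**2 = (65 - 26221) + (86 - 91)**2 = -26156 + (-5)**2 = -26156 + 25 = -26131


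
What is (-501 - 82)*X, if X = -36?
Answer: 20988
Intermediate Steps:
(-501 - 82)*X = (-501 - 82)*(-36) = -583*(-36) = 20988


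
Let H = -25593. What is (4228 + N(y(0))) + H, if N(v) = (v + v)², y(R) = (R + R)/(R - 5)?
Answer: -21365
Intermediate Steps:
y(R) = 2*R/(-5 + R) (y(R) = (2*R)/(-5 + R) = 2*R/(-5 + R))
N(v) = 4*v² (N(v) = (2*v)² = 4*v²)
(4228 + N(y(0))) + H = (4228 + 4*(2*0/(-5 + 0))²) - 25593 = (4228 + 4*(2*0/(-5))²) - 25593 = (4228 + 4*(2*0*(-⅕))²) - 25593 = (4228 + 4*0²) - 25593 = (4228 + 4*0) - 25593 = (4228 + 0) - 25593 = 4228 - 25593 = -21365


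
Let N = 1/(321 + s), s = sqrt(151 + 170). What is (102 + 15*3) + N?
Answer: 47041/320 - sqrt(321)/102720 ≈ 147.00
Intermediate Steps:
s = sqrt(321) ≈ 17.916
N = 1/(321 + sqrt(321)) ≈ 0.0029506
(102 + 15*3) + N = (102 + 15*3) + (1/320 - sqrt(321)/102720) = (102 + 45) + (1/320 - sqrt(321)/102720) = 147 + (1/320 - sqrt(321)/102720) = 47041/320 - sqrt(321)/102720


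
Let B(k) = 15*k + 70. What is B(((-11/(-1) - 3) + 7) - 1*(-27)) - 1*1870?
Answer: -1170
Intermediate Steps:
B(k) = 70 + 15*k
B(((-11/(-1) - 3) + 7) - 1*(-27)) - 1*1870 = (70 + 15*(((-11/(-1) - 3) + 7) - 1*(-27))) - 1*1870 = (70 + 15*(((-11*(-1) - 3) + 7) + 27)) - 1870 = (70 + 15*(((11 - 3) + 7) + 27)) - 1870 = (70 + 15*((8 + 7) + 27)) - 1870 = (70 + 15*(15 + 27)) - 1870 = (70 + 15*42) - 1870 = (70 + 630) - 1870 = 700 - 1870 = -1170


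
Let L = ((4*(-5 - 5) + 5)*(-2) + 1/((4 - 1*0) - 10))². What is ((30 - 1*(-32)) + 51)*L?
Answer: 19838393/36 ≈ 5.5107e+5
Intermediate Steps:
L = 175561/36 (L = ((4*(-10) + 5)*(-2) + 1/((4 + 0) - 10))² = ((-40 + 5)*(-2) + 1/(4 - 10))² = (-35*(-2) + 1/(-6))² = (70 - ⅙)² = (419/6)² = 175561/36 ≈ 4876.7)
((30 - 1*(-32)) + 51)*L = ((30 - 1*(-32)) + 51)*(175561/36) = ((30 + 32) + 51)*(175561/36) = (62 + 51)*(175561/36) = 113*(175561/36) = 19838393/36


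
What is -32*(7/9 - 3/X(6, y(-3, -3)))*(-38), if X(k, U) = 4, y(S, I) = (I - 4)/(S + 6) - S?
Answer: 304/9 ≈ 33.778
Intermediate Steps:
y(S, I) = -S + (-4 + I)/(6 + S) (y(S, I) = (-4 + I)/(6 + S) - S = -S + (-4 + I)/(6 + S))
-32*(7/9 - 3/X(6, y(-3, -3)))*(-38) = -32*(7/9 - 3/4)*(-38) = -32*(7*(⅑) - 3*¼)*(-38) = -32*(7/9 - ¾)*(-38) = -32*1/36*(-38) = -8/9*(-38) = 304/9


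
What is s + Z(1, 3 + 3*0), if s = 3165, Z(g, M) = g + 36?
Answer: 3202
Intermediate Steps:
Z(g, M) = 36 + g
s + Z(1, 3 + 3*0) = 3165 + (36 + 1) = 3165 + 37 = 3202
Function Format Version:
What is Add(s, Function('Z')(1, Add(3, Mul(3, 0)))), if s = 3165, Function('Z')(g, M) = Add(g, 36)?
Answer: 3202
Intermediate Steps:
Function('Z')(g, M) = Add(36, g)
Add(s, Function('Z')(1, Add(3, Mul(3, 0)))) = Add(3165, Add(36, 1)) = Add(3165, 37) = 3202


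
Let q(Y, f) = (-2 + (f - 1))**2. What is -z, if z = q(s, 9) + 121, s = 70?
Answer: -157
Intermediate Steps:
q(Y, f) = (-3 + f)**2 (q(Y, f) = (-2 + (-1 + f))**2 = (-3 + f)**2)
z = 157 (z = (-3 + 9)**2 + 121 = 6**2 + 121 = 36 + 121 = 157)
-z = -1*157 = -157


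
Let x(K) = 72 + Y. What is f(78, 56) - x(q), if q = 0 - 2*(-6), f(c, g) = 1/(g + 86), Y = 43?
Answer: -16329/142 ≈ -114.99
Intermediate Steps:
f(c, g) = 1/(86 + g)
q = 12 (q = 0 + 12 = 12)
x(K) = 115 (x(K) = 72 + 43 = 115)
f(78, 56) - x(q) = 1/(86 + 56) - 1*115 = 1/142 - 115 = -16329/142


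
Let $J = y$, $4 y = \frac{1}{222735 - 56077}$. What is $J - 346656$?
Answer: $- \frac{231091982591}{666632} \approx -3.4666 \cdot 10^{5}$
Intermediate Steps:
$y = \frac{1}{666632}$ ($y = \frac{1}{4 \left(222735 - 56077\right)} = \frac{1}{4 \cdot 166658} = \frac{1}{4} \cdot \frac{1}{166658} = \frac{1}{666632} \approx 1.5001 \cdot 10^{-6}$)
$J = \frac{1}{666632} \approx 1.5001 \cdot 10^{-6}$
$J - 346656 = \frac{1}{666632} - 346656 = - \frac{231091982591}{666632}$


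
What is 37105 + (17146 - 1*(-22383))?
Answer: 76634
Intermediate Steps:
37105 + (17146 - 1*(-22383)) = 37105 + (17146 + 22383) = 37105 + 39529 = 76634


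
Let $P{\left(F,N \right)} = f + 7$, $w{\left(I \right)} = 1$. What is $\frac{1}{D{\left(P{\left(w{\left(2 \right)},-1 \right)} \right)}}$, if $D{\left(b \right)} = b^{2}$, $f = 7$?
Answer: $\frac{1}{196} \approx 0.005102$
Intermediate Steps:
$P{\left(F,N \right)} = 14$ ($P{\left(F,N \right)} = 7 + 7 = 14$)
$\frac{1}{D{\left(P{\left(w{\left(2 \right)},-1 \right)} \right)}} = \frac{1}{14^{2}} = \frac{1}{196}$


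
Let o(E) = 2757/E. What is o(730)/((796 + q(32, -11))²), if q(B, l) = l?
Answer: 2757/449844250 ≈ 6.1288e-6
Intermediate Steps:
o(730)/((796 + q(32, -11))²) = (2757/730)/((796 - 11)²) = (2757*(1/730))/(785²) = (2757/730)/616225 = (2757/730)*(1/616225) = 2757/449844250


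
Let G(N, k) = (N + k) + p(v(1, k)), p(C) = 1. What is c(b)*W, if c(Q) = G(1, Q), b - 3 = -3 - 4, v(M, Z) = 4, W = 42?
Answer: -84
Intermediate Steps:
G(N, k) = 1 + N + k (G(N, k) = (N + k) + 1 = 1 + N + k)
b = -4 (b = 3 + (-3 - 4) = 3 - 7 = -4)
c(Q) = 2 + Q (c(Q) = 1 + 1 + Q = 2 + Q)
c(b)*W = (2 - 4)*42 = -2*42 = -84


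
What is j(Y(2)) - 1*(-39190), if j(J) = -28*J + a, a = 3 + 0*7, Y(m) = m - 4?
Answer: 39249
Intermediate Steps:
Y(m) = -4 + m
a = 3 (a = 3 + 0 = 3)
j(J) = 3 - 28*J (j(J) = -28*J + 3 = 3 - 28*J)
j(Y(2)) - 1*(-39190) = (3 - 28*(-4 + 2)) - 1*(-39190) = (3 - 28*(-2)) + 39190 = (3 + 56) + 39190 = 59 + 39190 = 39249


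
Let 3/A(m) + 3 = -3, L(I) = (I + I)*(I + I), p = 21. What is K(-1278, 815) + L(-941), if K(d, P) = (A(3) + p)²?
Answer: 14169377/4 ≈ 3.5423e+6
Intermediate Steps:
L(I) = 4*I² (L(I) = (2*I)*(2*I) = 4*I²)
A(m) = -½ (A(m) = 3/(-3 - 3) = 3/(-6) = 3*(-⅙) = -½)
K(d, P) = 1681/4 (K(d, P) = (-½ + 21)² = (41/2)² = 1681/4)
K(-1278, 815) + L(-941) = 1681/4 + 4*(-941)² = 1681/4 + 4*885481 = 1681/4 + 3541924 = 14169377/4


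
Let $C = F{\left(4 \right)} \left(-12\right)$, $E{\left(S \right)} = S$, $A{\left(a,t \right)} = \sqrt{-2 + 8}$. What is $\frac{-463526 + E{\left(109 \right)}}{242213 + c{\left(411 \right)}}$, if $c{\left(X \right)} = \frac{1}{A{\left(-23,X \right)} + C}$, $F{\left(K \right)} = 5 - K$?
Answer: $- \frac{15489890250294}{8096059143811} - \frac{463417 \sqrt{6}}{8096059143811} \approx -1.9133$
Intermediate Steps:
$A{\left(a,t \right)} = \sqrt{6}$
$C = -12$ ($C = \left(5 - 4\right) \left(-12\right) = 1 \left(-12\right) = -12$)
$c{\left(X \right)} = \frac{1}{-12 + \sqrt{6}}$ ($c{\left(X \right)} = \frac{1}{\sqrt{6} - 12} = \frac{1}{-12 + \sqrt{6}}$)
$\frac{-463526 + E{\left(109 \right)}}{242213 + c{\left(411 \right)}} = \frac{-463526 + 109}{242213 - \left(\frac{2}{23} + \frac{\sqrt{6}}{138}\right)} = - \frac{463417}{\frac{5570897}{23} - \frac{\sqrt{6}}{138}}$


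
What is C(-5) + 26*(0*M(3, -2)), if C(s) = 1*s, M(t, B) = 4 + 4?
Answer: -5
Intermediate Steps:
M(t, B) = 8
C(s) = s
C(-5) + 26*(0*M(3, -2)) = -5 + 26*(0*8) = -5 + 26*0 = -5 + 0 = -5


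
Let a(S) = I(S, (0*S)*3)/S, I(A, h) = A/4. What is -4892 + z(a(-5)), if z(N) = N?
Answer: -19567/4 ≈ -4891.8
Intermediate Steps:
I(A, h) = A/4 (I(A, h) = A*(¼) = A/4)
a(S) = ¼ (a(S) = (S/4)/S = ¼)
-4892 + z(a(-5)) = -4892 + ¼ = -19567/4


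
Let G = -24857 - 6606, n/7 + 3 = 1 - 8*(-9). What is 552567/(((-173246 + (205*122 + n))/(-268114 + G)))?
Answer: 165536364159/147746 ≈ 1.1204e+6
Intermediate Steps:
n = 490 (n = -21 + 7*(1 - 8*(-9)) = -21 + 7*(1 + 72) = -21 + 7*73 = -21 + 511 = 490)
G = -31463
552567/(((-173246 + (205*122 + n))/(-268114 + G))) = 552567/(((-173246 + (205*122 + 490))/(-268114 - 31463))) = 552567/(((-173246 + (25010 + 490))/(-299577))) = 552567/(((-173246 + 25500)*(-1/299577))) = 552567/((-147746*(-1/299577))) = 552567/(147746/299577) = 552567*(299577/147746) = 165536364159/147746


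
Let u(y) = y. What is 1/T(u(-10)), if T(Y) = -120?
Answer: -1/120 ≈ -0.0083333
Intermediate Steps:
1/T(u(-10)) = 1/(-120) = -1/120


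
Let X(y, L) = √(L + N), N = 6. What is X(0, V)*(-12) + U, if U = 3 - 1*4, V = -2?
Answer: -25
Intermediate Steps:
U = -1 (U = 3 - 4 = -1)
X(y, L) = √(6 + L) (X(y, L) = √(L + 6) = √(6 + L))
X(0, V)*(-12) + U = √(6 - 2)*(-12) - 1 = √4*(-12) - 1 = 2*(-12) - 1 = -24 - 1 = -25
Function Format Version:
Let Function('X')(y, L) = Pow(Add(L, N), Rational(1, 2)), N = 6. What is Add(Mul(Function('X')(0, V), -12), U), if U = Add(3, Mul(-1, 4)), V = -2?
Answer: -25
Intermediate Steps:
U = -1 (U = Add(3, -4) = -1)
Function('X')(y, L) = Pow(Add(6, L), Rational(1, 2)) (Function('X')(y, L) = Pow(Add(L, 6), Rational(1, 2)) = Pow(Add(6, L), Rational(1, 2)))
Add(Mul(Function('X')(0, V), -12), U) = Add(Mul(Pow(Add(6, -2), Rational(1, 2)), -12), -1) = Add(Mul(Pow(4, Rational(1, 2)), -12), -1) = Add(Mul(2, -12), -1) = Add(-24, -1) = -25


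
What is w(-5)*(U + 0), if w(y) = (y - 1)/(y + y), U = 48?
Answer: 144/5 ≈ 28.800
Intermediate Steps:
w(y) = (-1 + y)/(2*y) (w(y) = (-1 + y)/((2*y)) = (-1 + y)*(1/(2*y)) = (-1 + y)/(2*y))
w(-5)*(U + 0) = ((½)*(-1 - 5)/(-5))*(48 + 0) = ((½)*(-⅕)*(-6))*48 = (⅗)*48 = 144/5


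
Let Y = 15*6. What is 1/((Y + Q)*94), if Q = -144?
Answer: -1/5076 ≈ -0.00019701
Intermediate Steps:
Y = 90
1/((Y + Q)*94) = 1/((90 - 144)*94) = 1/(-54*94) = 1/(-5076) = -1/5076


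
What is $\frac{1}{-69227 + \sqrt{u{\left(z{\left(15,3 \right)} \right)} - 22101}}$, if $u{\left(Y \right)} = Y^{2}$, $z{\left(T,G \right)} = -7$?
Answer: $- \frac{1871}{129524313} - \frac{2 i \sqrt{5513}}{4792399581} \approx -1.4445 \cdot 10^{-5} - 3.0986 \cdot 10^{-8} i$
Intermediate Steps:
$\frac{1}{-69227 + \sqrt{u{\left(z{\left(15,3 \right)} \right)} - 22101}} = \frac{1}{-69227 + \sqrt{\left(-7\right)^{2} - 22101}} = \frac{1}{-69227 + \sqrt{49 - 22101}} = \frac{1}{-69227 + \sqrt{-22052}} = \frac{1}{-69227 + 2 i \sqrt{5513}}$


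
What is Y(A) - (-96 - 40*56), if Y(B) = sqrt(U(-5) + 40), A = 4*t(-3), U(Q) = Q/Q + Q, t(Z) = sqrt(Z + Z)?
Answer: 2342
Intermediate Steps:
t(Z) = sqrt(2)*sqrt(Z) (t(Z) = sqrt(2*Z) = sqrt(2)*sqrt(Z))
U(Q) = 1 + Q
A = 4*I*sqrt(6) (A = 4*(sqrt(2)*sqrt(-3)) = 4*(sqrt(2)*(I*sqrt(3))) = 4*(I*sqrt(6)) = 4*I*sqrt(6) ≈ 9.798*I)
Y(B) = 6 (Y(B) = sqrt((1 - 5) + 40) = sqrt(-4 + 40) = sqrt(36) = 6)
Y(A) - (-96 - 40*56) = 6 - (-96 - 40*56) = 6 - (-96 - 2240) = 6 - 1*(-2336) = 6 + 2336 = 2342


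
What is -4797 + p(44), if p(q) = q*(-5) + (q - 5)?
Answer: -4978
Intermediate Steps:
p(q) = -5 - 4*q (p(q) = -5*q + (-5 + q) = -5 - 4*q)
-4797 + p(44) = -4797 + (-5 - 4*44) = -4797 + (-5 - 176) = -4797 - 181 = -4978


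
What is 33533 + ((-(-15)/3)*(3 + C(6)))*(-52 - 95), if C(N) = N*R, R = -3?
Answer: 44558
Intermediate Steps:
C(N) = -3*N (C(N) = N*(-3) = -3*N)
33533 + ((-(-15)/3)*(3 + C(6)))*(-52 - 95) = 33533 + ((-(-15)/3)*(3 - 3*6))*(-52 - 95) = 33533 + ((-(-15)/3)*(3 - 18))*(-147) = 33533 + (-3*(-5/3)*(-15))*(-147) = 33533 + (5*(-15))*(-147) = 33533 - 75*(-147) = 33533 + 11025 = 44558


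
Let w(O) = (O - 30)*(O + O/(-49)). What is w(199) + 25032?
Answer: 2840856/49 ≈ 57977.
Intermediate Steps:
w(O) = 48*O*(-30 + O)/49 (w(O) = (-30 + O)*(O + O*(-1/49)) = (-30 + O)*(O - O/49) = (-30 + O)*(48*O/49) = 48*O*(-30 + O)/49)
w(199) + 25032 = (48/49)*199*(-30 + 199) + 25032 = (48/49)*199*169 + 25032 = 1614288/49 + 25032 = 2840856/49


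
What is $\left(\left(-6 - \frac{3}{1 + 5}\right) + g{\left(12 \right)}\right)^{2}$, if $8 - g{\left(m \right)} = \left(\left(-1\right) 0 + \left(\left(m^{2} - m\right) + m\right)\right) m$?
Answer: $\frac{11923209}{4} \approx 2.9808 \cdot 10^{6}$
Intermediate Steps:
$g{\left(m \right)} = 8 - m^{3}$ ($g{\left(m \right)} = 8 - \left(\left(-1\right) 0 + \left(\left(m^{2} - m\right) + m\right)\right) m = 8 - \left(0 + m^{2}\right) m = 8 - m^{2} m = 8 - m^{3}$)
$\left(\left(-6 - \frac{3}{1 + 5}\right) + g{\left(12 \right)}\right)^{2} = \left(\left(-6 - \frac{3}{1 + 5}\right) + \left(8 - 12^{3}\right)\right)^{2} = \left(\left(-6 - \frac{3}{6}\right) + \left(8 - 1728\right)\right)^{2} = \left(\left(-6 - \frac{1}{2}\right) + \left(8 - 1728\right)\right)^{2} = \left(\left(-6 - \frac{1}{2}\right) - 1720\right)^{2} = \left(- \frac{13}{2} - 1720\right)^{2} = \left(- \frac{3453}{2}\right)^{2} = \frac{11923209}{4}$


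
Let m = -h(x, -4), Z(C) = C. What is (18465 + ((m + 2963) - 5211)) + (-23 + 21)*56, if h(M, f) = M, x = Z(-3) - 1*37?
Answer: 16145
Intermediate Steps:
x = -40 (x = -3 - 1*37 = -3 - 37 = -40)
m = 40 (m = -1*(-40) = 40)
(18465 + ((m + 2963) - 5211)) + (-23 + 21)*56 = (18465 + ((40 + 2963) - 5211)) + (-23 + 21)*56 = (18465 + (3003 - 5211)) - 2*56 = (18465 - 2208) - 112 = 16257 - 112 = 16145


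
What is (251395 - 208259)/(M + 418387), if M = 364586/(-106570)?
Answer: 1149250880/11146784501 ≈ 0.10310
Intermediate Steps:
M = -182293/53285 (M = 364586*(-1/106570) = -182293/53285 ≈ -3.4211)
(251395 - 208259)/(M + 418387) = (251395 - 208259)/(-182293/53285 + 418387) = 43136/(22293569002/53285) = 43136*(53285/22293569002) = 1149250880/11146784501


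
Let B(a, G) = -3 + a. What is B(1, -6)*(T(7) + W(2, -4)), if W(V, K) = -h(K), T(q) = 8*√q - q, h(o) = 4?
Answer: 22 - 16*√7 ≈ -20.332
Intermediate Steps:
T(q) = -q + 8*√q
W(V, K) = -4 (W(V, K) = -1*4 = -4)
B(1, -6)*(T(7) + W(2, -4)) = (-3 + 1)*((-1*7 + 8*√7) - 4) = -2*((-7 + 8*√7) - 4) = -2*(-11 + 8*√7) = 22 - 16*√7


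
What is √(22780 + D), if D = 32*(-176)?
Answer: 2*√4287 ≈ 130.95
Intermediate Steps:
D = -5632
√(22780 + D) = √(22780 - 5632) = √17148 = 2*√4287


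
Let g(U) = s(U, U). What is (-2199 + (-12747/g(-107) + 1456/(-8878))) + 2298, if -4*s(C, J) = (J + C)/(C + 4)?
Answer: 11703234629/474973 ≈ 24640.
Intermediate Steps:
s(C, J) = -(C + J)/(4*(4 + C)) (s(C, J) = -(J + C)/(4*(C + 4)) = -(C + J)/(4*(4 + C)))
g(U) = -U/(2*(4 + U)) (g(U) = (-U - U)/(4*(4 + U)) = (-2*U)/(4*(4 + U)) = -U/(2*(4 + U)))
(-2199 + (-12747/g(-107) + 1456/(-8878))) + 2298 = (-2199 + (-12747/((-1*(-107)/(8 + 2*(-107)))) + 1456/(-8878))) + 2298 = (-2199 + (-12747/((-1*(-107)/(8 - 214))) + 1456*(-1/8878))) + 2298 = (-2199 + (-12747/((-1*(-107)/(-206))) - 728/4439)) + 2298 = (-2199 + (-12747/((-1*(-107)*(-1/206))) - 728/4439)) + 2298 = (-2199 + (-12747/(-107/206) - 728/4439)) + 2298 = (-2199 + (-12747*(-206/107) - 728/4439)) + 2298 = (-2199 + (2625882/107 - 728/4439)) + 2298 = (-2199 + 11656212302/474973) + 2298 = 10611746675/474973 + 2298 = 11703234629/474973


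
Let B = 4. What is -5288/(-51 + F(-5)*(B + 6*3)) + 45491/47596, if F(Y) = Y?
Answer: 259011699/7662956 ≈ 33.800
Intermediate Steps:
-5288/(-51 + F(-5)*(B + 6*3)) + 45491/47596 = -5288/(-51 - 5*(4 + 6*3)) + 45491/47596 = -5288/(-51 - 5*(4 + 18)) + 45491*(1/47596) = -5288/(-51 - 5*22) + 45491/47596 = -5288/(-51 - 110) + 45491/47596 = -5288/(-161) + 45491/47596 = -5288*(-1/161) + 45491/47596 = 5288/161 + 45491/47596 = 259011699/7662956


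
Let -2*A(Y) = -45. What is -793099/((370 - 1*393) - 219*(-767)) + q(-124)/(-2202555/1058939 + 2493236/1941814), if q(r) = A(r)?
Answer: -323874205243527578/9817680990249275 ≈ -32.989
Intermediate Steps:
A(Y) = 45/2 (A(Y) = -1/2*(-45) = 45/2)
q(r) = 45/2
-793099/((370 - 1*393) - 219*(-767)) + q(-124)/(-2202555/1058939 + 2493236/1941814) = -793099/((370 - 1*393) - 219*(-767)) + 45/(2*(-2202555/1058939 + 2493236/1941814)) = -793099/((370 - 393) + 167973) + 45/(2*(-2202555*1/1058939 + 2493236*(1/1941814))) = -793099/(-23 + 167973) + 45/(2*(-2202555/1058939 + 1246618/970907)) = -793099/167950 + 45/(2*(-116911949869/146875898239)) = -793099*1/167950 + (45/2)*(-146875898239/116911949869) = -793099/167950 - 6609415420755/233823899738 = -323874205243527578/9817680990249275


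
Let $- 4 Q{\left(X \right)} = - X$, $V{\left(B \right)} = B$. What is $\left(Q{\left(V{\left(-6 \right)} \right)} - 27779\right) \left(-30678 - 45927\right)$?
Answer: $\frac{4256250405}{2} \approx 2.1281 \cdot 10^{9}$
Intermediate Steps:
$Q{\left(X \right)} = \frac{X}{4}$ ($Q{\left(X \right)} = - \frac{\left(-1\right) X}{4} = \frac{X}{4}$)
$\left(Q{\left(V{\left(-6 \right)} \right)} - 27779\right) \left(-30678 - 45927\right) = \left(\frac{1}{4} \left(-6\right) - 27779\right) \left(-30678 - 45927\right) = \left(- \frac{3}{2} - 27779\right) \left(-76605\right) = \left(- \frac{55561}{2}\right) \left(-76605\right) = \frac{4256250405}{2}$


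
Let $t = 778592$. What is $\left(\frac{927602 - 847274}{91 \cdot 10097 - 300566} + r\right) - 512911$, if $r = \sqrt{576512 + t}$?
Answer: $- \frac{105704262481}{206087} + 4 \sqrt{84694} \approx -5.1175 \cdot 10^{5}$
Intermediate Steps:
$r = 4 \sqrt{84694}$ ($r = \sqrt{576512 + 778592} = \sqrt{1355104} = 4 \sqrt{84694} \approx 1164.1$)
$\left(\frac{927602 - 847274}{91 \cdot 10097 - 300566} + r\right) - 512911 = \left(\frac{927602 - 847274}{91 \cdot 10097 - 300566} + 4 \sqrt{84694}\right) - 512911 = \left(\frac{80328}{918827 - 300566} + 4 \sqrt{84694}\right) - 512911 = \left(\frac{80328}{618261} + 4 \sqrt{84694}\right) - 512911 = \left(80328 \cdot \frac{1}{618261} + 4 \sqrt{84694}\right) - 512911 = \left(\frac{26776}{206087} + 4 \sqrt{84694}\right) - 512911 = - \frac{105704262481}{206087} + 4 \sqrt{84694}$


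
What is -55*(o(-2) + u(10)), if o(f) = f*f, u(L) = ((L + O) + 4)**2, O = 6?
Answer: -22220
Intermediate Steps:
u(L) = (10 + L)**2 (u(L) = ((L + 6) + 4)**2 = ((6 + L) + 4)**2 = (10 + L)**2)
o(f) = f**2
-55*(o(-2) + u(10)) = -55*((-2)**2 + (10 + 10)**2) = -55*(4 + 20**2) = -55*(4 + 400) = -55*404 = -22220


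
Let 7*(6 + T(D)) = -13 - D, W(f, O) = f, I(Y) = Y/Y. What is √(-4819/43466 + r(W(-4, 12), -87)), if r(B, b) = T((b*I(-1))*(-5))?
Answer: I*√132459983574/43466 ≈ 8.3732*I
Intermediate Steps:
I(Y) = 1
T(D) = -55/7 - D/7 (T(D) = -6 + (-13 - D)/7 = -6 + (-13/7 - D/7) = -55/7 - D/7)
r(B, b) = -55/7 + 5*b/7 (r(B, b) = -55/7 - b*1*(-5)/7 = -55/7 - b*(-5)/7 = -55/7 - (-5)*b/7 = -55/7 + 5*b/7)
√(-4819/43466 + r(W(-4, 12), -87)) = √(-4819/43466 + (-55/7 + (5/7)*(-87))) = √(-4819*1/43466 + (-55/7 - 435/7)) = √(-4819/43466 - 70) = √(-3047439/43466) = I*√132459983574/43466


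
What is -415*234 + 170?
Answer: -96940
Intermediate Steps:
-415*234 + 170 = -97110 + 170 = -96940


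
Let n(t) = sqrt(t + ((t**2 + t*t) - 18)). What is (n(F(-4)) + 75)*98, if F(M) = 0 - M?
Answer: 7350 + 294*sqrt(2) ≈ 7765.8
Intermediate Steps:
F(M) = -M
n(t) = sqrt(-18 + t + 2*t**2) (n(t) = sqrt(t + ((t**2 + t**2) - 18)) = sqrt(t + (2*t**2 - 18)) = sqrt(t + (-18 + 2*t**2)) = sqrt(-18 + t + 2*t**2))
(n(F(-4)) + 75)*98 = (sqrt(-18 - 1*(-4) + 2*(-1*(-4))**2) + 75)*98 = (sqrt(-18 + 4 + 2*4**2) + 75)*98 = (sqrt(-18 + 4 + 2*16) + 75)*98 = (sqrt(-18 + 4 + 32) + 75)*98 = (sqrt(18) + 75)*98 = (3*sqrt(2) + 75)*98 = (75 + 3*sqrt(2))*98 = 7350 + 294*sqrt(2)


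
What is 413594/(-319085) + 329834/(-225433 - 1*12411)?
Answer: -101807966613/37946226370 ≈ -2.6830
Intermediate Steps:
413594/(-319085) + 329834/(-225433 - 1*12411) = 413594*(-1/319085) + 329834/(-225433 - 12411) = -413594/319085 + 329834/(-237844) = -413594/319085 + 329834*(-1/237844) = -413594/319085 - 164917/118922 = -101807966613/37946226370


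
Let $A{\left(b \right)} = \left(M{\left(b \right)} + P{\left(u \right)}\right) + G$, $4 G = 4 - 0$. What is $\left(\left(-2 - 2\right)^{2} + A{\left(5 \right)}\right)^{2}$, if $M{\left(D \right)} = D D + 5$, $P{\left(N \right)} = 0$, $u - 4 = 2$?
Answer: $2209$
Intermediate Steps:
$u = 6$ ($u = 4 + 2 = 6$)
$M{\left(D \right)} = 5 + D^{2}$ ($M{\left(D \right)} = D^{2} + 5 = 5 + D^{2}$)
$G = 1$ ($G = \frac{4 - 0}{4} = \frac{4 + 0}{4} = \frac{1}{4} \cdot 4 = 1$)
$A{\left(b \right)} = 6 + b^{2}$ ($A{\left(b \right)} = \left(\left(5 + b^{2}\right) + 0\right) + 1 = \left(5 + b^{2}\right) + 1 = 6 + b^{2}$)
$\left(\left(-2 - 2\right)^{2} + A{\left(5 \right)}\right)^{2} = \left(\left(-2 - 2\right)^{2} + \left(6 + 5^{2}\right)\right)^{2} = \left(\left(-4\right)^{2} + \left(6 + 25\right)\right)^{2} = \left(16 + 31\right)^{2} = 47^{2} = 2209$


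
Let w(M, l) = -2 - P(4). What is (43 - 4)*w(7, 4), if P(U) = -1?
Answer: -39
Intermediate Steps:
w(M, l) = -1 (w(M, l) = -2 - 1*(-1) = -2 + 1 = -1)
(43 - 4)*w(7, 4) = (43 - 4)*(-1) = 39*(-1) = -39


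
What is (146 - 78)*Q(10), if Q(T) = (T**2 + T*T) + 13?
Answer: 14484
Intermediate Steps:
Q(T) = 13 + 2*T**2 (Q(T) = (T**2 + T**2) + 13 = 2*T**2 + 13 = 13 + 2*T**2)
(146 - 78)*Q(10) = (146 - 78)*(13 + 2*10**2) = 68*(13 + 2*100) = 68*(13 + 200) = 68*213 = 14484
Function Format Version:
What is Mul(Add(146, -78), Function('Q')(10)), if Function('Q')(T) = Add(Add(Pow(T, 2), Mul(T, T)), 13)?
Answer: 14484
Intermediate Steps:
Function('Q')(T) = Add(13, Mul(2, Pow(T, 2))) (Function('Q')(T) = Add(Add(Pow(T, 2), Pow(T, 2)), 13) = Add(Mul(2, Pow(T, 2)), 13) = Add(13, Mul(2, Pow(T, 2))))
Mul(Add(146, -78), Function('Q')(10)) = Mul(Add(146, -78), Add(13, Mul(2, Pow(10, 2)))) = Mul(68, Add(13, Mul(2, 100))) = Mul(68, Add(13, 200)) = Mul(68, 213) = 14484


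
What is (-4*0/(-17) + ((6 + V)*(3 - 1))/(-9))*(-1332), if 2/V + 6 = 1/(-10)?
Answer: 102416/61 ≈ 1679.0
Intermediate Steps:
V = -20/61 (V = 2/(-6 + 1/(-10)) = 2/(-6 - ⅒) = 2/(-61/10) = 2*(-10/61) = -20/61 ≈ -0.32787)
(-4*0/(-17) + ((6 + V)*(3 - 1))/(-9))*(-1332) = (-4*0/(-17) + ((6 - 20/61)*(3 - 1))/(-9))*(-1332) = (0*(-1/17) + ((346/61)*2)*(-⅑))*(-1332) = (0 + (692/61)*(-⅑))*(-1332) = (0 - 692/549)*(-1332) = -692/549*(-1332) = 102416/61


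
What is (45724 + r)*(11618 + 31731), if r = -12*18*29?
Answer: 1710551540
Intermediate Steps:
r = -6264 (r = -216*29 = -6264)
(45724 + r)*(11618 + 31731) = (45724 - 6264)*(11618 + 31731) = 39460*43349 = 1710551540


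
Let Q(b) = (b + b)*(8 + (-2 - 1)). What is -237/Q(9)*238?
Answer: -9401/15 ≈ -626.73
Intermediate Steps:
Q(b) = 10*b (Q(b) = (2*b)*(8 - 3) = (2*b)*5 = 10*b)
-237/Q(9)*238 = -237/(10*9)*238 = -237/90*238 = -237*1/90*238 = -79/30*238 = -9401/15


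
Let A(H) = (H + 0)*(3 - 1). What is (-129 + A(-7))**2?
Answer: 20449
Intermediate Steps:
A(H) = 2*H (A(H) = H*2 = 2*H)
(-129 + A(-7))**2 = (-129 + 2*(-7))**2 = (-129 - 14)**2 = (-143)**2 = 20449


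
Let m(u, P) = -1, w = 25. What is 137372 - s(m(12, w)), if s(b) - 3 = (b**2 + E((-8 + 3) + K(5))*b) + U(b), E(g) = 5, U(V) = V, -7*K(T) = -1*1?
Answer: 137374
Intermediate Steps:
K(T) = 1/7 (K(T) = -(-1)/7 = -1/7*(-1) = 1/7)
s(b) = 3 + b**2 + 6*b (s(b) = 3 + ((b**2 + 5*b) + b) = 3 + (b**2 + 6*b) = 3 + b**2 + 6*b)
137372 - s(m(12, w)) = 137372 - (3 + (-1)**2 + 6*(-1)) = 137372 - (3 + 1 - 6) = 137372 - 1*(-2) = 137372 + 2 = 137374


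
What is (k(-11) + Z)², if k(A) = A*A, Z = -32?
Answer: 7921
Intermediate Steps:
k(A) = A²
(k(-11) + Z)² = ((-11)² - 32)² = (121 - 32)² = 89² = 7921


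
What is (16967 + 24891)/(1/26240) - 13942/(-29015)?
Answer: 31868739002742/29015 ≈ 1.0984e+9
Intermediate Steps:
(16967 + 24891)/(1/26240) - 13942/(-29015) = 41858/(1/26240) - 13942*(-1/29015) = 41858*26240 + 13942/29015 = 1098353920 + 13942/29015 = 31868739002742/29015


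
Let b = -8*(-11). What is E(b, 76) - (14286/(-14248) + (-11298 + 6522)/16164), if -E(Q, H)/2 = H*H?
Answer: -110840858483/9596028 ≈ -11551.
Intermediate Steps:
b = 88
E(Q, H) = -2*H² (E(Q, H) = -2*H*H = -2*H²)
E(b, 76) - (14286/(-14248) + (-11298 + 6522)/16164) = -2*76² - (14286/(-14248) + (-11298 + 6522)/16164) = -2*5776 - (14286*(-1/14248) - 4776*1/16164) = -11552 - (-7143/7124 - 398/1347) = -11552 - 1*(-12456973/9596028) = -11552 + 12456973/9596028 = -110840858483/9596028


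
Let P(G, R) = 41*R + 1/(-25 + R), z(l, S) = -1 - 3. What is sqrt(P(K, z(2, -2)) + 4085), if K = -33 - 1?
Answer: 2*sqrt(824383)/29 ≈ 62.618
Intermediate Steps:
z(l, S) = -4
K = -34
P(G, R) = 1/(-25 + R) + 41*R
sqrt(P(K, z(2, -2)) + 4085) = sqrt((1 - 1025*(-4) + 41*(-4)**2)/(-25 - 4) + 4085) = sqrt((1 + 4100 + 41*16)/(-29) + 4085) = sqrt(-(1 + 4100 + 656)/29 + 4085) = sqrt(-1/29*4757 + 4085) = sqrt(-4757/29 + 4085) = sqrt(113708/29) = 2*sqrt(824383)/29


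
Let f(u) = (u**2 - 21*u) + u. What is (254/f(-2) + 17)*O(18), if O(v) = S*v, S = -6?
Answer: -27054/11 ≈ -2459.5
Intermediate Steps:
f(u) = u**2 - 20*u
O(v) = -6*v
(254/f(-2) + 17)*O(18) = (254/((-2*(-20 - 2))) + 17)*(-6*18) = (254/((-2*(-22))) + 17)*(-108) = (254/44 + 17)*(-108) = (254*(1/44) + 17)*(-108) = (127/22 + 17)*(-108) = (501/22)*(-108) = -27054/11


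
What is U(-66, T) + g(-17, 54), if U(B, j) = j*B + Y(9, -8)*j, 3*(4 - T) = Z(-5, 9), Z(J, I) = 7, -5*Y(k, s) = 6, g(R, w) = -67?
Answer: -179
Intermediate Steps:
Y(k, s) = -6/5 (Y(k, s) = -⅕*6 = -6/5)
T = 5/3 (T = 4 - ⅓*7 = 4 - 7/3 = 5/3 ≈ 1.6667)
U(B, j) = -6*j/5 + B*j (U(B, j) = j*B - 6*j/5 = B*j - 6*j/5 = -6*j/5 + B*j)
U(-66, T) + g(-17, 54) = (⅕)*(5/3)*(-6 + 5*(-66)) - 67 = (⅕)*(5/3)*(-6 - 330) - 67 = (⅕)*(5/3)*(-336) - 67 = -112 - 67 = -179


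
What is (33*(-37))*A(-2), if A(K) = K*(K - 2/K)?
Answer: -2442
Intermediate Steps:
(33*(-37))*A(-2) = (33*(-37))*(-2 + (-2)²) = -1221*(-2 + 4) = -1221*2 = -2442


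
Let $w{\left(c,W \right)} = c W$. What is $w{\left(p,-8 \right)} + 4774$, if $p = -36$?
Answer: $5062$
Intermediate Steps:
$w{\left(c,W \right)} = W c$
$w{\left(p,-8 \right)} + 4774 = \left(-8\right) \left(-36\right) + 4774 = 288 + 4774 = 5062$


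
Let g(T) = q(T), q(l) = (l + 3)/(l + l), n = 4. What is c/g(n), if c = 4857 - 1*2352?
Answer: 20040/7 ≈ 2862.9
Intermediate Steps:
q(l) = (3 + l)/(2*l) (q(l) = (3 + l)/((2*l)) = (3 + l)*(1/(2*l)) = (3 + l)/(2*l))
g(T) = (3 + T)/(2*T)
c = 2505 (c = 4857 - 2352 = 2505)
c/g(n) = 2505/(((1/2)*(3 + 4)/4)) = 2505/(((1/2)*(1/4)*7)) = 2505/(7/8) = 2505*(8/7) = 20040/7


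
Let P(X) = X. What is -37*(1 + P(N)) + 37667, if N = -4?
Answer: 37778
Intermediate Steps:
-37*(1 + P(N)) + 37667 = -37*(1 - 4) + 37667 = -37*(-3) + 37667 = 111 + 37667 = 37778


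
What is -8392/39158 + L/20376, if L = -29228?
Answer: -164438177/99735426 ≈ -1.6487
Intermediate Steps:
-8392/39158 + L/20376 = -8392/39158 - 29228/20376 = -8392*1/39158 - 29228*1/20376 = -4196/19579 - 7307/5094 = -164438177/99735426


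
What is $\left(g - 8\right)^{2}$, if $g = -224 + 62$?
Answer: $28900$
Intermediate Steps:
$g = -162$
$\left(g - 8\right)^{2} = \left(-162 - 8\right)^{2} = \left(-170\right)^{2} = 28900$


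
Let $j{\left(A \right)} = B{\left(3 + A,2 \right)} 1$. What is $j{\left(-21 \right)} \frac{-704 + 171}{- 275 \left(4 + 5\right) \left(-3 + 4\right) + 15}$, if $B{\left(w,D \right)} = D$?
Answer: $\frac{13}{30} \approx 0.43333$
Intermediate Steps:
$j{\left(A \right)} = 2$ ($j{\left(A \right)} = 2 \cdot 1 = 2$)
$j{\left(-21 \right)} \frac{-704 + 171}{- 275 \left(4 + 5\right) \left(-3 + 4\right) + 15} = 2 \frac{-704 + 171}{- 275 \left(4 + 5\right) \left(-3 + 4\right) + 15} = 2 \left(- \frac{533}{- 275 \cdot 9 \cdot 1 + 15}\right) = 2 \left(- \frac{533}{\left(-275\right) 9 + 15}\right) = 2 \left(- \frac{533}{-2475 + 15}\right) = 2 \left(- \frac{533}{-2460}\right) = 2 \left(\left(-533\right) \left(- \frac{1}{2460}\right)\right) = 2 \cdot \frac{13}{60} = \frac{13}{30}$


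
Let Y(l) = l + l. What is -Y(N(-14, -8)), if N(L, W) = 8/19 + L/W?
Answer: -165/38 ≈ -4.3421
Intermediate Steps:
N(L, W) = 8/19 + L/W (N(L, W) = 8*(1/19) + L/W = 8/19 + L/W)
Y(l) = 2*l
-Y(N(-14, -8)) = -2*(8/19 - 14/(-8)) = -2*(8/19 - 14*(-⅛)) = -2*(8/19 + 7/4) = -2*165/76 = -1*165/38 = -165/38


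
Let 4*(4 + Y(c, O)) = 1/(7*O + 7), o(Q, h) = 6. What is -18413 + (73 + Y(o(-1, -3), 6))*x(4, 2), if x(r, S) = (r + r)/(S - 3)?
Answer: -929287/49 ≈ -18965.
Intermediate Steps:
Y(c, O) = -4 + 1/(4*(7 + 7*O)) (Y(c, O) = -4 + 1/(4*(7*O + 7)) = -4 + 1/(4*(7 + 7*O)))
x(r, S) = 2*r/(-3 + S) (x(r, S) = (2*r)/(-3 + S) = 2*r/(-3 + S))
-18413 + (73 + Y(o(-1, -3), 6))*x(4, 2) = -18413 + (73 + (-111 - 112*6)/(28*(1 + 6)))*(2*4/(-3 + 2)) = -18413 + (73 + (1/28)*(-111 - 672)/7)*(2*4/(-1)) = -18413 + (73 + (1/28)*(⅐)*(-783))*(2*4*(-1)) = -18413 + (73 - 783/196)*(-8) = -18413 + (13525/196)*(-8) = -18413 - 27050/49 = -929287/49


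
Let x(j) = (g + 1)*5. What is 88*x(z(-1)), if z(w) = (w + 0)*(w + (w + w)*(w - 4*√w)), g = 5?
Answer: 2640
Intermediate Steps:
z(w) = w*(w + 2*w*(w - 4*√w)) (z(w) = w*(w + (2*w)*(w - 4*√w)) = w*(w + 2*w*(w - 4*√w)))
x(j) = 30 (x(j) = (5 + 1)*5 = 6*5 = 30)
88*x(z(-1)) = 88*30 = 2640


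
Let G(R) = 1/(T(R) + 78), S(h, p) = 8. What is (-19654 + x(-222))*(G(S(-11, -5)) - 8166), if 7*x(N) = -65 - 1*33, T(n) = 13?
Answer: 14615389140/91 ≈ 1.6061e+8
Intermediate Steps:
x(N) = -14 (x(N) = (-65 - 1*33)/7 = (-65 - 33)/7 = (1/7)*(-98) = -14)
G(R) = 1/91 (G(R) = 1/(13 + 78) = 1/91)
(-19654 + x(-222))*(G(S(-11, -5)) - 8166) = (-19654 - 14)*(1/91 - 8166) = -19668*(-743105/91) = 14615389140/91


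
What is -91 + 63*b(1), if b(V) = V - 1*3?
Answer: -217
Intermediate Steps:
b(V) = -3 + V (b(V) = V - 3 = -3 + V)
-91 + 63*b(1) = -91 + 63*(-3 + 1) = -91 + 63*(-2) = -91 - 126 = -217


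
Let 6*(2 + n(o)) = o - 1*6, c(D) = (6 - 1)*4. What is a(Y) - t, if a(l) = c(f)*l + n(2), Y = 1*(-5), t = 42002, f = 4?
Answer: -126314/3 ≈ -42105.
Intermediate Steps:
c(D) = 20 (c(D) = 5*4 = 20)
n(o) = -3 + o/6 (n(o) = -2 + (o - 1*6)/6 = -2 + (o - 6)/6 = -2 + (-6 + o)/6 = -2 + (-1 + o/6) = -3 + o/6)
Y = -5
a(l) = -8/3 + 20*l (a(l) = 20*l + (-3 + (⅙)*2) = 20*l + (-3 + ⅓) = 20*l - 8/3 = -8/3 + 20*l)
a(Y) - t = (-8/3 + 20*(-5)) - 1*42002 = (-8/3 - 100) - 42002 = -308/3 - 42002 = -126314/3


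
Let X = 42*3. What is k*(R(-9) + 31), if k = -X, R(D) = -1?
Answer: -3780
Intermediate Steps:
X = 126
k = -126 (k = -1*126 = -126)
k*(R(-9) + 31) = -126*(-1 + 31) = -126*30 = -3780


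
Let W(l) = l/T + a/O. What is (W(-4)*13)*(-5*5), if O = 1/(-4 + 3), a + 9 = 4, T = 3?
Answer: -3575/3 ≈ -1191.7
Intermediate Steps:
a = -5 (a = -9 + 4 = -5)
O = -1 (O = 1/(-1) = -1)
W(l) = 5 + l/3 (W(l) = l/3 - 5/(-1) = l*(⅓) - 5*(-1) = l/3 + 5 = 5 + l/3)
(W(-4)*13)*(-5*5) = ((5 + (⅓)*(-4))*13)*(-5*5) = ((5 - 4/3)*13)*(-25) = ((11/3)*13)*(-25) = (143/3)*(-25) = -3575/3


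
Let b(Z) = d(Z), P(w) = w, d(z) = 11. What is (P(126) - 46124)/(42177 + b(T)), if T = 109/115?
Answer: -22999/21094 ≈ -1.0903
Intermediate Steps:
T = 109/115 (T = 109*(1/115) = 109/115 ≈ 0.94783)
b(Z) = 11
(P(126) - 46124)/(42177 + b(T)) = (126 - 46124)/(42177 + 11) = -45998/42188 = -45998*1/42188 = -22999/21094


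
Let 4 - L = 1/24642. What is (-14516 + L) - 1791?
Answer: -401738527/24642 ≈ -16303.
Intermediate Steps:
L = 98567/24642 (L = 4 - 1/24642 = 98567/24642 ≈ 4.0000)
(-14516 + L) - 1791 = (-14516 + 98567/24642) - 1791 = -357604705/24642 - 1791 = -401738527/24642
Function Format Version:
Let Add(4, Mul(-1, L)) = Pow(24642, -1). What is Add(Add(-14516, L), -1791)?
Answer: Rational(-401738527, 24642) ≈ -16303.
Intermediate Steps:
L = Rational(98567, 24642) (L = Add(4, Mul(-1, Pow(24642, -1))) = Add(4, Mul(-1, Rational(1, 24642))) = Add(4, Rational(-1, 24642)) = Rational(98567, 24642) ≈ 4.0000)
Add(Add(-14516, L), -1791) = Add(Add(-14516, Rational(98567, 24642)), -1791) = Add(Rational(-357604705, 24642), -1791) = Rational(-401738527, 24642)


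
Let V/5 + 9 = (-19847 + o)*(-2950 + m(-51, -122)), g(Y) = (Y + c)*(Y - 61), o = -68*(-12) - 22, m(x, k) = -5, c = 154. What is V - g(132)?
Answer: 281487724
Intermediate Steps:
o = 794 (o = 816 - 22 = 794)
g(Y) = (-61 + Y)*(154 + Y) (g(Y) = (Y + 154)*(Y - 61) = (154 + Y)*(-61 + Y) = (-61 + Y)*(154 + Y))
V = 281508030 (V = -45 + 5*((-19847 + 794)*(-2950 - 5)) = -45 + 5*(-19053*(-2955)) = -45 + 5*56301615 = -45 + 281508075 = 281508030)
V - g(132) = 281508030 - (-9394 + 132**2 + 93*132) = 281508030 - (-9394 + 17424 + 12276) = 281508030 - 1*20306 = 281508030 - 20306 = 281487724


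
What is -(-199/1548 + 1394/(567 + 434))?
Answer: -1958713/1549548 ≈ -1.2641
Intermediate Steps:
-(-199/1548 + 1394/(567 + 434)) = -(-199*1/1548 + 1394/1001) = -(-199/1548 + 1394*(1/1001)) = -(-199/1548 + 1394/1001) = -1*1958713/1549548 = -1958713/1549548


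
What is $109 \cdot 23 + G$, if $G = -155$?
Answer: $2352$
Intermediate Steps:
$109 \cdot 23 + G = 109 \cdot 23 - 155 = 2507 - 155 = 2352$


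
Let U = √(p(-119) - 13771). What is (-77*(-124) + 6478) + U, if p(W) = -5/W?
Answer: 16026 + 2*I*√48752634/119 ≈ 16026.0 + 117.35*I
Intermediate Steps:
U = 2*I*√48752634/119 (U = √(-5/(-119) - 13771) = √(-5*(-1/119) - 13771) = √(5/119 - 13771) = √(-1638744/119) = 2*I*√48752634/119 ≈ 117.35*I)
(-77*(-124) + 6478) + U = (-77*(-124) + 6478) + 2*I*√48752634/119 = (9548 + 6478) + 2*I*√48752634/119 = 16026 + 2*I*√48752634/119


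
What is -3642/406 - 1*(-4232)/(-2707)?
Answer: -5788543/549521 ≈ -10.534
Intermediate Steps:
-3642/406 - 1*(-4232)/(-2707) = -3642*1/406 + 4232*(-1/2707) = -1821/203 - 4232/2707 = -5788543/549521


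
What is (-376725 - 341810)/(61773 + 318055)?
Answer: -718535/379828 ≈ -1.8917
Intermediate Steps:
(-376725 - 341810)/(61773 + 318055) = -718535/379828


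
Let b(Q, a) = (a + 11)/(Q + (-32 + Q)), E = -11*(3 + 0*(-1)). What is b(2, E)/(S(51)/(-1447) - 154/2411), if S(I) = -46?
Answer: -38375887/1567048 ≈ -24.489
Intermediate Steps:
E = -33 (E = -11*(3 + 0) = -11*3 = -33)
b(Q, a) = (11 + a)/(-32 + 2*Q)
b(2, E)/(S(51)/(-1447) - 154/2411) = ((11 - 33)/(2*(-16 + 2)))/(-46/(-1447) - 154/2411) = ((½)*(-22)/(-14))/(-46*(-1/1447) - 154*1/2411) = ((½)*(-1/14)*(-22))/(46/1447 - 154/2411) = 11/(14*(-111932/3488717)) = (11/14)*(-3488717/111932) = -38375887/1567048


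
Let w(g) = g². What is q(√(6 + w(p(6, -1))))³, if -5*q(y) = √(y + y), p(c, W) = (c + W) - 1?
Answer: -4*2^(¼)*11^(¾)/125 ≈ -0.22985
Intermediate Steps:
p(c, W) = -1 + W + c (p(c, W) = (W + c) - 1 = -1 + W + c)
q(y) = -√2*√y/5 (q(y) = -√(y + y)/5 = -√2*√y/5)
q(√(6 + w(p(6, -1))))³ = (-√2*√(√(6 + (-1 - 1 + 6)²))/5)³ = (-√2*√(√(6 + 4²))/5)³ = (-√2*√(√(6 + 16))/5)³ = (-√2*√(√22)/5)³ = (-√2*22^(¼)/5)³ = (-2^(¾)*11^(¼)/5)³ = -4*2^(¼)*11^(¾)/125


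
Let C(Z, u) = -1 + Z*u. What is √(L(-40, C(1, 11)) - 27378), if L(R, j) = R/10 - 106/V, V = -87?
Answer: 4*I*√12952821/87 ≈ 165.47*I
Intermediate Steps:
L(R, j) = 106/87 + R/10 (L(R, j) = R/10 - 106/(-87) = R*(⅒) - 106*(-1/87) = R/10 + 106/87 = 106/87 + R/10)
√(L(-40, C(1, 11)) - 27378) = √((106/87 + (⅒)*(-40)) - 27378) = √((106/87 - 4) - 27378) = √(-242/87 - 27378) = √(-2382128/87) = 4*I*√12952821/87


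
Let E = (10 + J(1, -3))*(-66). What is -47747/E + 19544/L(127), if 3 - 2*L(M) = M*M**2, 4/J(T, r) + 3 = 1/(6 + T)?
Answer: 122227266889/1453325610 ≈ 84.102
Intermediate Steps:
J(T, r) = 4/(-3 + 1/(6 + T))
L(M) = 3/2 - M**3/2 (L(M) = 3/2 - M*M**2/2 = 3/2 - M**3/2)
E = -2838/5 (E = (10 + 4*(-6 - 1*1)/(17 + 3*1))*(-66) = (10 + 4*(-6 - 1)/(17 + 3))*(-66) = (10 + 4*(-7)/20)*(-66) = (10 + 4*(1/20)*(-7))*(-66) = (10 - 7/5)*(-66) = (43/5)*(-66) = -2838/5 ≈ -567.60)
-47747/E + 19544/L(127) = -47747/(-2838/5) + 19544/(3/2 - 1/2*127**3) = -47747*(-5/2838) + 19544/(3/2 - 1/2*2048383) = 238735/2838 + 19544/(3/2 - 2048383/2) = 238735/2838 + 19544/(-1024190) = 238735/2838 + 19544*(-1/1024190) = 238735/2838 - 9772/512095 = 122227266889/1453325610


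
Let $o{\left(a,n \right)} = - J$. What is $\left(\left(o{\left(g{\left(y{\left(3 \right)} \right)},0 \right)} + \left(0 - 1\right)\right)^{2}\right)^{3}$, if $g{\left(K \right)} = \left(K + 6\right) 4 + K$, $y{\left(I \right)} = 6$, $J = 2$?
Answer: $729$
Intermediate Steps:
$g{\left(K \right)} = 24 + 5 K$ ($g{\left(K \right)} = \left(6 + K\right) 4 + K = \left(24 + 4 K\right) + K = 24 + 5 K$)
$o{\left(a,n \right)} = -2$ ($o{\left(a,n \right)} = \left(-1\right) 2 = -2$)
$\left(\left(o{\left(g{\left(y{\left(3 \right)} \right)},0 \right)} + \left(0 - 1\right)\right)^{2}\right)^{3} = \left(\left(-2 + \left(0 - 1\right)\right)^{2}\right)^{3} = \left(\left(-2 - 1\right)^{2}\right)^{3} = \left(\left(-3\right)^{2}\right)^{3} = 9^{3} = 729$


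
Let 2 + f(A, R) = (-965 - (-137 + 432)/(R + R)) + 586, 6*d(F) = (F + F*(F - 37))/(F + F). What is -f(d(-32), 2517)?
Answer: 1918249/5034 ≈ 381.06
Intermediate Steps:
d(F) = (F + F*(-37 + F))/(12*F) (d(F) = ((F + F*(F - 37))/(F + F))/6 = ((F + F*(-37 + F))/((2*F)))/6 = ((F + F*(-37 + F))*(1/(2*F)))/6 = ((F + F*(-37 + F))/(2*F))/6 = (F + F*(-37 + F))/(12*F))
f(A, R) = -381 - 295/(2*R) (f(A, R) = -2 + ((-965 - (-137 + 432)/(R + R)) + 586) = -2 + ((-965 - 295/(2*R)) + 586) = -2 + (-379 - 295/(2*R)) = -381 - 295/(2*R))
-f(d(-32), 2517) = -(-381 - 295/2/2517) = -(-381 - 295/2*1/2517) = -(-381 - 295/5034) = -1*(-1918249/5034) = 1918249/5034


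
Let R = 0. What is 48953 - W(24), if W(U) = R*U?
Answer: 48953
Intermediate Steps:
W(U) = 0 (W(U) = 0*U = 0)
48953 - W(24) = 48953 - 1*0 = 48953 + 0 = 48953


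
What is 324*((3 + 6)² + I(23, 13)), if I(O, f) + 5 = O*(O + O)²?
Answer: 15793056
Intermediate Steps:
I(O, f) = -5 + 4*O³ (I(O, f) = -5 + O*(O + O)² = -5 + O*(2*O)² = -5 + O*(4*O²) = -5 + 4*O³)
324*((3 + 6)² + I(23, 13)) = 324*((3 + 6)² + (-5 + 4*23³)) = 324*(9² + (-5 + 4*12167)) = 324*(81 + (-5 + 48668)) = 324*(81 + 48663) = 324*48744 = 15793056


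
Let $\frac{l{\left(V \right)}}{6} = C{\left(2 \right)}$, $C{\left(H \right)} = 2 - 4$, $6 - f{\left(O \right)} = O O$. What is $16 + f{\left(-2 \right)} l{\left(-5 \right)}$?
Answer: $-8$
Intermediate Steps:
$f{\left(O \right)} = 6 - O^{2}$ ($f{\left(O \right)} = 6 - O O = 6 - O^{2}$)
$C{\left(H \right)} = -2$ ($C{\left(H \right)} = 2 - 4 = -2$)
$l{\left(V \right)} = -12$ ($l{\left(V \right)} = 6 \left(-2\right) = -12$)
$16 + f{\left(-2 \right)} l{\left(-5 \right)} = 16 + \left(6 - \left(-2\right)^{2}\right) \left(-12\right) = 16 + \left(6 - 4\right) \left(-12\right) = 16 + 2 \left(-12\right) = 16 - 24 = -8$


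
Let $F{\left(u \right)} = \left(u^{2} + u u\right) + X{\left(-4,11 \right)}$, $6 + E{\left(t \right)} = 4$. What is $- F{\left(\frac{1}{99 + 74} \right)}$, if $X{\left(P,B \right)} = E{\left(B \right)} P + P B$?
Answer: $\frac{1077442}{29929} \approx 36.0$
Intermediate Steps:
$E{\left(t \right)} = -2$ ($E{\left(t \right)} = -6 + 4 = -2$)
$X{\left(P,B \right)} = - 2 P + B P$ ($X{\left(P,B \right)} = - 2 P + P B = - 2 P + B P$)
$F{\left(u \right)} = -36 + 2 u^{2}$ ($F{\left(u \right)} = \left(u^{2} + u u\right) - 4 \left(-2 + 11\right) = \left(u^{2} + u^{2}\right) - 36 = 2 u^{2} - 36 = -36 + 2 u^{2}$)
$- F{\left(\frac{1}{99 + 74} \right)} = - (-36 + 2 \left(\frac{1}{99 + 74}\right)^{2}) = - (-36 + 2 \left(\frac{1}{173}\right)^{2}) = - (-36 + \frac{2}{29929}) = \left(-1\right) \left(- \frac{1077442}{29929}\right) = \frac{1077442}{29929}$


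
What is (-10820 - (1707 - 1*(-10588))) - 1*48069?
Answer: -71184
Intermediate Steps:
(-10820 - (1707 - 1*(-10588))) - 1*48069 = (-10820 - (1707 + 10588)) - 48069 = (-10820 - 1*12295) - 48069 = (-10820 - 12295) - 48069 = -23115 - 48069 = -71184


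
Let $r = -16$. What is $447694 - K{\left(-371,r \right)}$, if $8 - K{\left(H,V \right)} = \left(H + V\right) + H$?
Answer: $446928$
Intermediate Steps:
$K{\left(H,V \right)} = 8 - V - 2 H$ ($K{\left(H,V \right)} = 8 - \left(\left(H + V\right) + H\right) = 8 - \left(V + 2 H\right) = 8 - V - 2 H$)
$447694 - K{\left(-371,r \right)} = 447694 - \left(8 - -16 - -742\right) = 447694 - \left(8 + 16 + 742\right) = 447694 - 766 = 446928$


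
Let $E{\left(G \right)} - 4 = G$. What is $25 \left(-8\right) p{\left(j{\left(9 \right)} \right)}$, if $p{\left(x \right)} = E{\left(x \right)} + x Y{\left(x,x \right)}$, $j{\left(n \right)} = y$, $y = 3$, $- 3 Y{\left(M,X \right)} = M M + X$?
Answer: $1000$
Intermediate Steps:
$E{\left(G \right)} = 4 + G$
$Y{\left(M,X \right)} = - \frac{X}{3} - \frac{M^{2}}{3}$ ($Y{\left(M,X \right)} = - \frac{M M + X}{3} = - \frac{M^{2} + X}{3} = - \frac{X + M^{2}}{3} = - \frac{X}{3} - \frac{M^{2}}{3}$)
$j{\left(n \right)} = 3$
$p{\left(x \right)} = 4 + x + x \left(- \frac{x}{3} - \frac{x^{2}}{3}\right)$ ($p{\left(x \right)} = \left(4 + x\right) + x \left(- \frac{x}{3} - \frac{x^{2}}{3}\right) = 4 + x + x \left(- \frac{x}{3} - \frac{x^{2}}{3}\right)$)
$25 \left(-8\right) p{\left(j{\left(9 \right)} \right)} = 25 \left(-8\right) \left(4 + 3 - \frac{3^{2} \left(1 + 3\right)}{3}\right) = - 200 \left(4 + 3 - 3 \cdot 4\right) = - 200 \left(4 + 3 - 12\right) = \left(-200\right) \left(-5\right) = 1000$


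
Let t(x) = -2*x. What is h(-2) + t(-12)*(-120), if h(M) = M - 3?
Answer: -2885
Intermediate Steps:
h(M) = -3 + M
h(-2) + t(-12)*(-120) = (-3 - 2) - 2*(-12)*(-120) = -5 + 24*(-120) = -5 - 2880 = -2885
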